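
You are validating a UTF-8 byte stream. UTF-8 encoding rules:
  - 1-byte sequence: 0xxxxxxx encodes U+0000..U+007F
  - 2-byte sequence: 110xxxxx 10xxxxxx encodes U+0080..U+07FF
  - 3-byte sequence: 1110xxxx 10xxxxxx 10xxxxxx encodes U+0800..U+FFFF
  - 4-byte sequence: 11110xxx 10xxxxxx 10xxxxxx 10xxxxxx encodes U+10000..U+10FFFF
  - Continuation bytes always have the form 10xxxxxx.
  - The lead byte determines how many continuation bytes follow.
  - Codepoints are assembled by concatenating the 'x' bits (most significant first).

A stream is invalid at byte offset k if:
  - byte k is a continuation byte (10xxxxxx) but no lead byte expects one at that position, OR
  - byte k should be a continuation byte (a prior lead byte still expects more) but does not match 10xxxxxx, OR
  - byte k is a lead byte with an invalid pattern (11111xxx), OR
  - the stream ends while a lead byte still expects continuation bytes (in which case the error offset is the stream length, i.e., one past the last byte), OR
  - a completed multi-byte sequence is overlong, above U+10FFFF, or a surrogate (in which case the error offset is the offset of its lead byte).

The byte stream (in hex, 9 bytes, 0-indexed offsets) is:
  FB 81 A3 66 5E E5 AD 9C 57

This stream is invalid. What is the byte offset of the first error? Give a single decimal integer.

Byte[0]=FB: INVALID lead byte (not 0xxx/110x/1110/11110)

Answer: 0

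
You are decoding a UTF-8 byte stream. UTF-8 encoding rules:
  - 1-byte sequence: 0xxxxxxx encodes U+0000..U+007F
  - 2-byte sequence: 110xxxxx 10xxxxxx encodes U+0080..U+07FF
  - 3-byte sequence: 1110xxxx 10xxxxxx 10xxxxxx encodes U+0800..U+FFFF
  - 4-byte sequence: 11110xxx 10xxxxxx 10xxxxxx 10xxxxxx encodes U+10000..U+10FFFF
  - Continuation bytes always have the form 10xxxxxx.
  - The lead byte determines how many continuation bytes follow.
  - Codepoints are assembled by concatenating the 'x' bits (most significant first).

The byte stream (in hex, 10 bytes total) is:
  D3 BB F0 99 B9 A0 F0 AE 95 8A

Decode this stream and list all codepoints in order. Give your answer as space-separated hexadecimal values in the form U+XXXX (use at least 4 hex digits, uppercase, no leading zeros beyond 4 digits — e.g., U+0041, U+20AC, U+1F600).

Answer: U+04FB U+19E60 U+2E54A

Derivation:
Byte[0]=D3: 2-byte lead, need 1 cont bytes. acc=0x13
Byte[1]=BB: continuation. acc=(acc<<6)|0x3B=0x4FB
Completed: cp=U+04FB (starts at byte 0)
Byte[2]=F0: 4-byte lead, need 3 cont bytes. acc=0x0
Byte[3]=99: continuation. acc=(acc<<6)|0x19=0x19
Byte[4]=B9: continuation. acc=(acc<<6)|0x39=0x679
Byte[5]=A0: continuation. acc=(acc<<6)|0x20=0x19E60
Completed: cp=U+19E60 (starts at byte 2)
Byte[6]=F0: 4-byte lead, need 3 cont bytes. acc=0x0
Byte[7]=AE: continuation. acc=(acc<<6)|0x2E=0x2E
Byte[8]=95: continuation. acc=(acc<<6)|0x15=0xB95
Byte[9]=8A: continuation. acc=(acc<<6)|0x0A=0x2E54A
Completed: cp=U+2E54A (starts at byte 6)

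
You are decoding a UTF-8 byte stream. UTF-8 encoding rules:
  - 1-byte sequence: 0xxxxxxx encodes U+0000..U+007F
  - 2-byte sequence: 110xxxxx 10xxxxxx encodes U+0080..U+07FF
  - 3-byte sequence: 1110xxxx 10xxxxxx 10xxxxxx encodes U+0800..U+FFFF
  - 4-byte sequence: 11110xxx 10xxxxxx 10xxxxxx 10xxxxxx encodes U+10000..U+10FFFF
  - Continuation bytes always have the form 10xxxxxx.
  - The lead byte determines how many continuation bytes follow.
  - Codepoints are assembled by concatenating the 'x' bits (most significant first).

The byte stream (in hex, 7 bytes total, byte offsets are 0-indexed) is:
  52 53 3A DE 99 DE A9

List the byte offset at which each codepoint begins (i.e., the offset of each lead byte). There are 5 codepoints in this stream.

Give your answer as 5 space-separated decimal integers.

Byte[0]=52: 1-byte ASCII. cp=U+0052
Byte[1]=53: 1-byte ASCII. cp=U+0053
Byte[2]=3A: 1-byte ASCII. cp=U+003A
Byte[3]=DE: 2-byte lead, need 1 cont bytes. acc=0x1E
Byte[4]=99: continuation. acc=(acc<<6)|0x19=0x799
Completed: cp=U+0799 (starts at byte 3)
Byte[5]=DE: 2-byte lead, need 1 cont bytes. acc=0x1E
Byte[6]=A9: continuation. acc=(acc<<6)|0x29=0x7A9
Completed: cp=U+07A9 (starts at byte 5)

Answer: 0 1 2 3 5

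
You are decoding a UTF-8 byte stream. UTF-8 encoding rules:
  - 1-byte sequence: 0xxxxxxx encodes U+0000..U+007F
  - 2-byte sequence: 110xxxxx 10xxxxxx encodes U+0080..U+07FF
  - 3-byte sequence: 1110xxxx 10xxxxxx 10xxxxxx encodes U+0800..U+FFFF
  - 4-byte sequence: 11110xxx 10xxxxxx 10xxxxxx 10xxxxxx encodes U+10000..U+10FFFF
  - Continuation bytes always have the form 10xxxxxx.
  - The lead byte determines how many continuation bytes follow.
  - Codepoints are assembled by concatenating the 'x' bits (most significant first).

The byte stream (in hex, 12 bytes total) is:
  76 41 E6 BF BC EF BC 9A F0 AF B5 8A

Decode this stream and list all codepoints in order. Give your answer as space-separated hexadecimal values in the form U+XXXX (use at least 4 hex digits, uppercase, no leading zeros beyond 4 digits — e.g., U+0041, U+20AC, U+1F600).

Byte[0]=76: 1-byte ASCII. cp=U+0076
Byte[1]=41: 1-byte ASCII. cp=U+0041
Byte[2]=E6: 3-byte lead, need 2 cont bytes. acc=0x6
Byte[3]=BF: continuation. acc=(acc<<6)|0x3F=0x1BF
Byte[4]=BC: continuation. acc=(acc<<6)|0x3C=0x6FFC
Completed: cp=U+6FFC (starts at byte 2)
Byte[5]=EF: 3-byte lead, need 2 cont bytes. acc=0xF
Byte[6]=BC: continuation. acc=(acc<<6)|0x3C=0x3FC
Byte[7]=9A: continuation. acc=(acc<<6)|0x1A=0xFF1A
Completed: cp=U+FF1A (starts at byte 5)
Byte[8]=F0: 4-byte lead, need 3 cont bytes. acc=0x0
Byte[9]=AF: continuation. acc=(acc<<6)|0x2F=0x2F
Byte[10]=B5: continuation. acc=(acc<<6)|0x35=0xBF5
Byte[11]=8A: continuation. acc=(acc<<6)|0x0A=0x2FD4A
Completed: cp=U+2FD4A (starts at byte 8)

Answer: U+0076 U+0041 U+6FFC U+FF1A U+2FD4A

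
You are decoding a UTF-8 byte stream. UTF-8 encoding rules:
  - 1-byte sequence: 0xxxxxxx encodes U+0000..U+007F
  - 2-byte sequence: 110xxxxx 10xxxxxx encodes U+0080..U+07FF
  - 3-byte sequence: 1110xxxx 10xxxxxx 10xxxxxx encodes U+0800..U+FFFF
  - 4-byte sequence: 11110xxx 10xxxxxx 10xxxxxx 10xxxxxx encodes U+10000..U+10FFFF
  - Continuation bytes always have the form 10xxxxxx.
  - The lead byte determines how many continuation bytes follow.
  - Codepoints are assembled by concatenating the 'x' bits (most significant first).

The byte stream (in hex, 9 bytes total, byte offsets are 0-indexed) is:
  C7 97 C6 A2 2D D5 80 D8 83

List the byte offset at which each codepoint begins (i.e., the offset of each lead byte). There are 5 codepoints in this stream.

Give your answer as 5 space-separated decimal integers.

Byte[0]=C7: 2-byte lead, need 1 cont bytes. acc=0x7
Byte[1]=97: continuation. acc=(acc<<6)|0x17=0x1D7
Completed: cp=U+01D7 (starts at byte 0)
Byte[2]=C6: 2-byte lead, need 1 cont bytes. acc=0x6
Byte[3]=A2: continuation. acc=(acc<<6)|0x22=0x1A2
Completed: cp=U+01A2 (starts at byte 2)
Byte[4]=2D: 1-byte ASCII. cp=U+002D
Byte[5]=D5: 2-byte lead, need 1 cont bytes. acc=0x15
Byte[6]=80: continuation. acc=(acc<<6)|0x00=0x540
Completed: cp=U+0540 (starts at byte 5)
Byte[7]=D8: 2-byte lead, need 1 cont bytes. acc=0x18
Byte[8]=83: continuation. acc=(acc<<6)|0x03=0x603
Completed: cp=U+0603 (starts at byte 7)

Answer: 0 2 4 5 7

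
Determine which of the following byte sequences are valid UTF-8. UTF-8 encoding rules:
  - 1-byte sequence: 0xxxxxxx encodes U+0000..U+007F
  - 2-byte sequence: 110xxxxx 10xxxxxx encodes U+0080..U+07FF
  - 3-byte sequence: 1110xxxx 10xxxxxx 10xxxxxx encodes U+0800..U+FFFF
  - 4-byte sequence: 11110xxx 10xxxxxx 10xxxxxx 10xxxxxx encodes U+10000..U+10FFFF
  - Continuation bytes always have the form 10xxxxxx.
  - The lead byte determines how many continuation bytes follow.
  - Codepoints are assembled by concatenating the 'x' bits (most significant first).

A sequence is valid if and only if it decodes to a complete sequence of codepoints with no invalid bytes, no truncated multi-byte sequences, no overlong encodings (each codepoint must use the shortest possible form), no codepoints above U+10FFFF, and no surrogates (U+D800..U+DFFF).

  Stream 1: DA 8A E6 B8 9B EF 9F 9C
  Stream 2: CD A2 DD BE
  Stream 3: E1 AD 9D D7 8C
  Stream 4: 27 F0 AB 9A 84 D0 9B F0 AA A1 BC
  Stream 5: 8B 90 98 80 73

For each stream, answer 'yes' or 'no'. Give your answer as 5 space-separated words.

Answer: yes yes yes yes no

Derivation:
Stream 1: decodes cleanly. VALID
Stream 2: decodes cleanly. VALID
Stream 3: decodes cleanly. VALID
Stream 4: decodes cleanly. VALID
Stream 5: error at byte offset 0. INVALID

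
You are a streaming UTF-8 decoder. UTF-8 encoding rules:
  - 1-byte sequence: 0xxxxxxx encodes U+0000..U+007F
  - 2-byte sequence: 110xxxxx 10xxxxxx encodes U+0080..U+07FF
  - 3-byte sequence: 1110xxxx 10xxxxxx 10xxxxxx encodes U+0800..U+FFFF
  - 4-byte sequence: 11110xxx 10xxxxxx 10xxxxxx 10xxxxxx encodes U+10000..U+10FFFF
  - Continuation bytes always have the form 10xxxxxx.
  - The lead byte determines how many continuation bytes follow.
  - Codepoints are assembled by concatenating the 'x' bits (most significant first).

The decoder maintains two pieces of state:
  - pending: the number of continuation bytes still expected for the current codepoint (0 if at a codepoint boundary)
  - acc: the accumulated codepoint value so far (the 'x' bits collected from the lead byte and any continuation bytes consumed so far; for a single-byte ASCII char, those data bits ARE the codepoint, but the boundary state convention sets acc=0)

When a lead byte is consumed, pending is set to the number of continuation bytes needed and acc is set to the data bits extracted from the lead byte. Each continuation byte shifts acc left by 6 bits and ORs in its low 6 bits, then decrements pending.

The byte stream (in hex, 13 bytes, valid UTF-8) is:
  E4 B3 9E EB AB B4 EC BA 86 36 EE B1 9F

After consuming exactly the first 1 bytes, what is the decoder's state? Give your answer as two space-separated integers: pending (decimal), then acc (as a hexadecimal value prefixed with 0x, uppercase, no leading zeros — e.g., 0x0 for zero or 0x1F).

Byte[0]=E4: 3-byte lead. pending=2, acc=0x4

Answer: 2 0x4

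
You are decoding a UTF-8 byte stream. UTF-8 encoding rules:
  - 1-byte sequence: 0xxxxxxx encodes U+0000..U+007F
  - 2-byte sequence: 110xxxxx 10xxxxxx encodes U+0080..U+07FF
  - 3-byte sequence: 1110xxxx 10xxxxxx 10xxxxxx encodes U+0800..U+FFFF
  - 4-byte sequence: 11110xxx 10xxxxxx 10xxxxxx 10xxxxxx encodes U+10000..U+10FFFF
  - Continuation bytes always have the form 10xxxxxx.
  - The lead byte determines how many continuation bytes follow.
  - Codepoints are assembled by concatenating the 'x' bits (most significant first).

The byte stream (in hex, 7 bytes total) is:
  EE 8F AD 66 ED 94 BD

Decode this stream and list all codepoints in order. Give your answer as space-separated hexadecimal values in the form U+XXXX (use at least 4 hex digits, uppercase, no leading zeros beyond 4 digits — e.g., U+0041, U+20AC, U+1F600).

Byte[0]=EE: 3-byte lead, need 2 cont bytes. acc=0xE
Byte[1]=8F: continuation. acc=(acc<<6)|0x0F=0x38F
Byte[2]=AD: continuation. acc=(acc<<6)|0x2D=0xE3ED
Completed: cp=U+E3ED (starts at byte 0)
Byte[3]=66: 1-byte ASCII. cp=U+0066
Byte[4]=ED: 3-byte lead, need 2 cont bytes. acc=0xD
Byte[5]=94: continuation. acc=(acc<<6)|0x14=0x354
Byte[6]=BD: continuation. acc=(acc<<6)|0x3D=0xD53D
Completed: cp=U+D53D (starts at byte 4)

Answer: U+E3ED U+0066 U+D53D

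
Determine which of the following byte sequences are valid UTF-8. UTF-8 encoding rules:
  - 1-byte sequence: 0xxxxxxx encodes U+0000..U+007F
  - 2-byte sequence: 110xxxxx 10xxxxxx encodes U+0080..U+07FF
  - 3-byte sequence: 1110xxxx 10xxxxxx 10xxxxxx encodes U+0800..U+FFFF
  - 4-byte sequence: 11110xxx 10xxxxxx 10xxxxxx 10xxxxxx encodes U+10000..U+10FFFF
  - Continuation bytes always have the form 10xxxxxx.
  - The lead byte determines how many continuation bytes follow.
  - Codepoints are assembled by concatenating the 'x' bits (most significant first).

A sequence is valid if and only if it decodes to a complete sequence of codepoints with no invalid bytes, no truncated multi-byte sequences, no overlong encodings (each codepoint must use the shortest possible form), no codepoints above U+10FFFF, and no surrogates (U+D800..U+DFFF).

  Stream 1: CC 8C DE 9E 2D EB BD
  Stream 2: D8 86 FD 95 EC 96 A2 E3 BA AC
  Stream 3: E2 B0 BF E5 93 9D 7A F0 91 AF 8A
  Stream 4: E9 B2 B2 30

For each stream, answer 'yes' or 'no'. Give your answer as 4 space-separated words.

Stream 1: error at byte offset 7. INVALID
Stream 2: error at byte offset 2. INVALID
Stream 3: decodes cleanly. VALID
Stream 4: decodes cleanly. VALID

Answer: no no yes yes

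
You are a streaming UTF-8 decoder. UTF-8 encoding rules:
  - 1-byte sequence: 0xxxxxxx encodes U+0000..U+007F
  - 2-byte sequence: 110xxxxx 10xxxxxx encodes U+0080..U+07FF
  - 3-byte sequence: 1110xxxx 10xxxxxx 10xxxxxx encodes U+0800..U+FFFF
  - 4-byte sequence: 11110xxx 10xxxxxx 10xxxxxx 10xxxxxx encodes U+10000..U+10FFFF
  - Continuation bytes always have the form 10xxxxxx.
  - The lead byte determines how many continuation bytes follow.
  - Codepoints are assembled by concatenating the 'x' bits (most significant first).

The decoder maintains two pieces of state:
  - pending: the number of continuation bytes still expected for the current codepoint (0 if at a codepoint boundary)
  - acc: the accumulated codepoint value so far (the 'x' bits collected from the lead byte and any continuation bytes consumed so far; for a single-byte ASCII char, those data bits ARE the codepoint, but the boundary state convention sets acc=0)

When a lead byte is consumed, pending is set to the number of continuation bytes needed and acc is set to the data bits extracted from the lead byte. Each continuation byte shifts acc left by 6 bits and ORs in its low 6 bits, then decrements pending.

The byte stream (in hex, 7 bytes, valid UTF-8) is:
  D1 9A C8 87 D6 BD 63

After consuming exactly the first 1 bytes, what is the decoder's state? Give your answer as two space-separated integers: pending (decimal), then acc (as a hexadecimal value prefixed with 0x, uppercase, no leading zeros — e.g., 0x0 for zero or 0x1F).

Answer: 1 0x11

Derivation:
Byte[0]=D1: 2-byte lead. pending=1, acc=0x11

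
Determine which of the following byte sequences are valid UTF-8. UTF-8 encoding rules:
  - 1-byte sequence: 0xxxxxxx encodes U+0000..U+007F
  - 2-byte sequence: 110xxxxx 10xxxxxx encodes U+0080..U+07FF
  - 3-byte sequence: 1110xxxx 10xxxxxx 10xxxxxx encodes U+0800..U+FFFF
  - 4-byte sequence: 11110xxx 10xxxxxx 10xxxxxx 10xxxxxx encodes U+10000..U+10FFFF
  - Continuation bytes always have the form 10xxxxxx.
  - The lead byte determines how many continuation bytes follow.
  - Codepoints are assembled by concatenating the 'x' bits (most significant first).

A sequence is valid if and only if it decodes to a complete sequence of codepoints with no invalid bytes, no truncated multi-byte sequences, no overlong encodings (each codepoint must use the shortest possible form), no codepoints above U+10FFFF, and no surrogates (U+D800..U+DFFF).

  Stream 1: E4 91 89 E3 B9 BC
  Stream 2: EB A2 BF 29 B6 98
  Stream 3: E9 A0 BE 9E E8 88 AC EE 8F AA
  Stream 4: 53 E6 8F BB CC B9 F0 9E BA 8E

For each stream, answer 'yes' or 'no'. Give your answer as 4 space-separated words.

Answer: yes no no yes

Derivation:
Stream 1: decodes cleanly. VALID
Stream 2: error at byte offset 4. INVALID
Stream 3: error at byte offset 3. INVALID
Stream 4: decodes cleanly. VALID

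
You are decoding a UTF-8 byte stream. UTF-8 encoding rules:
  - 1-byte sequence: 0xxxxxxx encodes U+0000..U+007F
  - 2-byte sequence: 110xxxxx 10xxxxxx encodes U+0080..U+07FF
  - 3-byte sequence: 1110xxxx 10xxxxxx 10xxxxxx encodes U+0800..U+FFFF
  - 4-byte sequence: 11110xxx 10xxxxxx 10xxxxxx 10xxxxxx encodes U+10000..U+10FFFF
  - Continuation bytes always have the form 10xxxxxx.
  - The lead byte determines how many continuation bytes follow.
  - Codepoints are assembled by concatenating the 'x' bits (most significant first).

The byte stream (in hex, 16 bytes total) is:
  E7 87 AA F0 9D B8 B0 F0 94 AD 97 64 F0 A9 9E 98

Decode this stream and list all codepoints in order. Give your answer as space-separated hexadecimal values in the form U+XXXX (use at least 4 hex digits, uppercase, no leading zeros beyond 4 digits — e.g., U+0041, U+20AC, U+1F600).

Byte[0]=E7: 3-byte lead, need 2 cont bytes. acc=0x7
Byte[1]=87: continuation. acc=(acc<<6)|0x07=0x1C7
Byte[2]=AA: continuation. acc=(acc<<6)|0x2A=0x71EA
Completed: cp=U+71EA (starts at byte 0)
Byte[3]=F0: 4-byte lead, need 3 cont bytes. acc=0x0
Byte[4]=9D: continuation. acc=(acc<<6)|0x1D=0x1D
Byte[5]=B8: continuation. acc=(acc<<6)|0x38=0x778
Byte[6]=B0: continuation. acc=(acc<<6)|0x30=0x1DE30
Completed: cp=U+1DE30 (starts at byte 3)
Byte[7]=F0: 4-byte lead, need 3 cont bytes. acc=0x0
Byte[8]=94: continuation. acc=(acc<<6)|0x14=0x14
Byte[9]=AD: continuation. acc=(acc<<6)|0x2D=0x52D
Byte[10]=97: continuation. acc=(acc<<6)|0x17=0x14B57
Completed: cp=U+14B57 (starts at byte 7)
Byte[11]=64: 1-byte ASCII. cp=U+0064
Byte[12]=F0: 4-byte lead, need 3 cont bytes. acc=0x0
Byte[13]=A9: continuation. acc=(acc<<6)|0x29=0x29
Byte[14]=9E: continuation. acc=(acc<<6)|0x1E=0xA5E
Byte[15]=98: continuation. acc=(acc<<6)|0x18=0x29798
Completed: cp=U+29798 (starts at byte 12)

Answer: U+71EA U+1DE30 U+14B57 U+0064 U+29798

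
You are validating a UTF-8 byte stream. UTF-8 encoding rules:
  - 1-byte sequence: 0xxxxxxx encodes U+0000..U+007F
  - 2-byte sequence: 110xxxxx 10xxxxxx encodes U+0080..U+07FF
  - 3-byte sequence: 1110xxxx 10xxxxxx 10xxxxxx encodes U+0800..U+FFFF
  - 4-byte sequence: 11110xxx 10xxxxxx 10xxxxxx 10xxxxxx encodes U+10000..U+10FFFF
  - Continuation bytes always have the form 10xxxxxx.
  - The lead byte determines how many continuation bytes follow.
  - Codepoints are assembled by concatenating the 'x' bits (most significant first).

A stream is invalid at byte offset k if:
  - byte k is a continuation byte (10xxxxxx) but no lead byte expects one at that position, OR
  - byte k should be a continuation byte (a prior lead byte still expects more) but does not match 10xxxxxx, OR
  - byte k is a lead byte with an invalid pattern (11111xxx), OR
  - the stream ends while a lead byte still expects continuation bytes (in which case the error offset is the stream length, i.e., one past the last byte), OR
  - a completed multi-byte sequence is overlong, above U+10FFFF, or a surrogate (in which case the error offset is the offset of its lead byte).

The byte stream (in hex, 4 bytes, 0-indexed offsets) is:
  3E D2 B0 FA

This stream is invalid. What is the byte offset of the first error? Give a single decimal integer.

Byte[0]=3E: 1-byte ASCII. cp=U+003E
Byte[1]=D2: 2-byte lead, need 1 cont bytes. acc=0x12
Byte[2]=B0: continuation. acc=(acc<<6)|0x30=0x4B0
Completed: cp=U+04B0 (starts at byte 1)
Byte[3]=FA: INVALID lead byte (not 0xxx/110x/1110/11110)

Answer: 3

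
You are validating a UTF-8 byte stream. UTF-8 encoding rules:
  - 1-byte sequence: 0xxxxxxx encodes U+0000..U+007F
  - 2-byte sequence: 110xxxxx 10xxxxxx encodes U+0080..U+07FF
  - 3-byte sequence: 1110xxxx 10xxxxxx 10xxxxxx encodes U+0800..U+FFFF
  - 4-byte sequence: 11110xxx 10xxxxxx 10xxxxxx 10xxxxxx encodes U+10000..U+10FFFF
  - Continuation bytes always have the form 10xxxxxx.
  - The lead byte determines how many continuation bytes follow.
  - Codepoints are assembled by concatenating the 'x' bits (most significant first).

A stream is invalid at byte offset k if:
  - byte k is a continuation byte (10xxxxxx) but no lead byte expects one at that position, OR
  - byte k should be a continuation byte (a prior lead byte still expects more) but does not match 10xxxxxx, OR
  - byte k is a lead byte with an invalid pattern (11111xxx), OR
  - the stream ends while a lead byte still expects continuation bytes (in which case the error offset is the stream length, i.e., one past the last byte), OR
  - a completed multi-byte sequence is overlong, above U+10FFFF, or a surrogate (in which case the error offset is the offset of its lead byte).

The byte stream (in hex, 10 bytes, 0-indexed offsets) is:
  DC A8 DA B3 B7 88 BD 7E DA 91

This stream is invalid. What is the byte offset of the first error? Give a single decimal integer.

Byte[0]=DC: 2-byte lead, need 1 cont bytes. acc=0x1C
Byte[1]=A8: continuation. acc=(acc<<6)|0x28=0x728
Completed: cp=U+0728 (starts at byte 0)
Byte[2]=DA: 2-byte lead, need 1 cont bytes. acc=0x1A
Byte[3]=B3: continuation. acc=(acc<<6)|0x33=0x6B3
Completed: cp=U+06B3 (starts at byte 2)
Byte[4]=B7: INVALID lead byte (not 0xxx/110x/1110/11110)

Answer: 4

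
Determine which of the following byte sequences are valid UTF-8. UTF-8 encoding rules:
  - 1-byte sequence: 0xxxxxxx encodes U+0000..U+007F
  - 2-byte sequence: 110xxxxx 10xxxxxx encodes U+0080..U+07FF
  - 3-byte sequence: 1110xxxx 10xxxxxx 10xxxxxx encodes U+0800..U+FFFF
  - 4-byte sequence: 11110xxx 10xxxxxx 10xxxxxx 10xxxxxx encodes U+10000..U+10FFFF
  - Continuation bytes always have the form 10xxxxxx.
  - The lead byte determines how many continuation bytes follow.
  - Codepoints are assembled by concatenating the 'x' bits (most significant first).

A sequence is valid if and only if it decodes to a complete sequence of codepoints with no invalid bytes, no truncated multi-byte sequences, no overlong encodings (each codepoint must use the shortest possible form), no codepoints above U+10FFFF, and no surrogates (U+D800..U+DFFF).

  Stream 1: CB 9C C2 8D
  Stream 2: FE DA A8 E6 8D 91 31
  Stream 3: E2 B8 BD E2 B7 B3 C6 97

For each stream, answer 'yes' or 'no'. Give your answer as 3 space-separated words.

Stream 1: decodes cleanly. VALID
Stream 2: error at byte offset 0. INVALID
Stream 3: decodes cleanly. VALID

Answer: yes no yes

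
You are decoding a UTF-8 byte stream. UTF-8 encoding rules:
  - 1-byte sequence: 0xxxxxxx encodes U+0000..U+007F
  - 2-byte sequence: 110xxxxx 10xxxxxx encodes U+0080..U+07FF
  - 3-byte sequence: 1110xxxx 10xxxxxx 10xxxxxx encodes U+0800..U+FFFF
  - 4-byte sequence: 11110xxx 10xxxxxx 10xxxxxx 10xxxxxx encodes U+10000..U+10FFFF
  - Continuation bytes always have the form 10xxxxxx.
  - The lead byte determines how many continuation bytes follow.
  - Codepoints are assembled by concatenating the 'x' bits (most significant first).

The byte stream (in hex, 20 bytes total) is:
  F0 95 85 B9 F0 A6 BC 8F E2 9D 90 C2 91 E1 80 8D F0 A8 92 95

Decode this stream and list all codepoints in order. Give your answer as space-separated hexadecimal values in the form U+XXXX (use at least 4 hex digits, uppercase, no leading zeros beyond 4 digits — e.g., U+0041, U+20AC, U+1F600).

Answer: U+15179 U+26F0F U+2750 U+0091 U+100D U+28495

Derivation:
Byte[0]=F0: 4-byte lead, need 3 cont bytes. acc=0x0
Byte[1]=95: continuation. acc=(acc<<6)|0x15=0x15
Byte[2]=85: continuation. acc=(acc<<6)|0x05=0x545
Byte[3]=B9: continuation. acc=(acc<<6)|0x39=0x15179
Completed: cp=U+15179 (starts at byte 0)
Byte[4]=F0: 4-byte lead, need 3 cont bytes. acc=0x0
Byte[5]=A6: continuation. acc=(acc<<6)|0x26=0x26
Byte[6]=BC: continuation. acc=(acc<<6)|0x3C=0x9BC
Byte[7]=8F: continuation. acc=(acc<<6)|0x0F=0x26F0F
Completed: cp=U+26F0F (starts at byte 4)
Byte[8]=E2: 3-byte lead, need 2 cont bytes. acc=0x2
Byte[9]=9D: continuation. acc=(acc<<6)|0x1D=0x9D
Byte[10]=90: continuation. acc=(acc<<6)|0x10=0x2750
Completed: cp=U+2750 (starts at byte 8)
Byte[11]=C2: 2-byte lead, need 1 cont bytes. acc=0x2
Byte[12]=91: continuation. acc=(acc<<6)|0x11=0x91
Completed: cp=U+0091 (starts at byte 11)
Byte[13]=E1: 3-byte lead, need 2 cont bytes. acc=0x1
Byte[14]=80: continuation. acc=(acc<<6)|0x00=0x40
Byte[15]=8D: continuation. acc=(acc<<6)|0x0D=0x100D
Completed: cp=U+100D (starts at byte 13)
Byte[16]=F0: 4-byte lead, need 3 cont bytes. acc=0x0
Byte[17]=A8: continuation. acc=(acc<<6)|0x28=0x28
Byte[18]=92: continuation. acc=(acc<<6)|0x12=0xA12
Byte[19]=95: continuation. acc=(acc<<6)|0x15=0x28495
Completed: cp=U+28495 (starts at byte 16)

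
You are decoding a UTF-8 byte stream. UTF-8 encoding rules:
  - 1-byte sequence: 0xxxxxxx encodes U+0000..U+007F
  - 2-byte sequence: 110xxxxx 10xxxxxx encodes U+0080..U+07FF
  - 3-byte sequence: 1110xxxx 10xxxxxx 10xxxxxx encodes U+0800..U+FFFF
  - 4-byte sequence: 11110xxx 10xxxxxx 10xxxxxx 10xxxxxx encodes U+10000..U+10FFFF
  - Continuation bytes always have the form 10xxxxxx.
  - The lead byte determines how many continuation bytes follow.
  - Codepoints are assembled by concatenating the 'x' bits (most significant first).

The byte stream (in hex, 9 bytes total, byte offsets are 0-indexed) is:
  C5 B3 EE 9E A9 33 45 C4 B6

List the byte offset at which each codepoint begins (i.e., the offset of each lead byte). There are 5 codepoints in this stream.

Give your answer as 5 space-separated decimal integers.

Answer: 0 2 5 6 7

Derivation:
Byte[0]=C5: 2-byte lead, need 1 cont bytes. acc=0x5
Byte[1]=B3: continuation. acc=(acc<<6)|0x33=0x173
Completed: cp=U+0173 (starts at byte 0)
Byte[2]=EE: 3-byte lead, need 2 cont bytes. acc=0xE
Byte[3]=9E: continuation. acc=(acc<<6)|0x1E=0x39E
Byte[4]=A9: continuation. acc=(acc<<6)|0x29=0xE7A9
Completed: cp=U+E7A9 (starts at byte 2)
Byte[5]=33: 1-byte ASCII. cp=U+0033
Byte[6]=45: 1-byte ASCII. cp=U+0045
Byte[7]=C4: 2-byte lead, need 1 cont bytes. acc=0x4
Byte[8]=B6: continuation. acc=(acc<<6)|0x36=0x136
Completed: cp=U+0136 (starts at byte 7)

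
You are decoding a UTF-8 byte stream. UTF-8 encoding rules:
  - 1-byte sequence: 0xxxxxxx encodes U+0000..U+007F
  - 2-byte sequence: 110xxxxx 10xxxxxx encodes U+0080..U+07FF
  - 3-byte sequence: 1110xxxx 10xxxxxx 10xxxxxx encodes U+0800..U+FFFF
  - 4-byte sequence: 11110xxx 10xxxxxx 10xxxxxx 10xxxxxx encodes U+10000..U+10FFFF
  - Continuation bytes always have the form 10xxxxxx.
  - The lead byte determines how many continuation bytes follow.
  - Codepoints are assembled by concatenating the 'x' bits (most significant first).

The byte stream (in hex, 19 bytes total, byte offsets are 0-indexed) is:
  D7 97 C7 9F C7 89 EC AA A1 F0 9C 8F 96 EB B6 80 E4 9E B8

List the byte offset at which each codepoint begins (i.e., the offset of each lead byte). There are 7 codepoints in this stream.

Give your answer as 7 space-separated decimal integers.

Answer: 0 2 4 6 9 13 16

Derivation:
Byte[0]=D7: 2-byte lead, need 1 cont bytes. acc=0x17
Byte[1]=97: continuation. acc=(acc<<6)|0x17=0x5D7
Completed: cp=U+05D7 (starts at byte 0)
Byte[2]=C7: 2-byte lead, need 1 cont bytes. acc=0x7
Byte[3]=9F: continuation. acc=(acc<<6)|0x1F=0x1DF
Completed: cp=U+01DF (starts at byte 2)
Byte[4]=C7: 2-byte lead, need 1 cont bytes. acc=0x7
Byte[5]=89: continuation. acc=(acc<<6)|0x09=0x1C9
Completed: cp=U+01C9 (starts at byte 4)
Byte[6]=EC: 3-byte lead, need 2 cont bytes. acc=0xC
Byte[7]=AA: continuation. acc=(acc<<6)|0x2A=0x32A
Byte[8]=A1: continuation. acc=(acc<<6)|0x21=0xCAA1
Completed: cp=U+CAA1 (starts at byte 6)
Byte[9]=F0: 4-byte lead, need 3 cont bytes. acc=0x0
Byte[10]=9C: continuation. acc=(acc<<6)|0x1C=0x1C
Byte[11]=8F: continuation. acc=(acc<<6)|0x0F=0x70F
Byte[12]=96: continuation. acc=(acc<<6)|0x16=0x1C3D6
Completed: cp=U+1C3D6 (starts at byte 9)
Byte[13]=EB: 3-byte lead, need 2 cont bytes. acc=0xB
Byte[14]=B6: continuation. acc=(acc<<6)|0x36=0x2F6
Byte[15]=80: continuation. acc=(acc<<6)|0x00=0xBD80
Completed: cp=U+BD80 (starts at byte 13)
Byte[16]=E4: 3-byte lead, need 2 cont bytes. acc=0x4
Byte[17]=9E: continuation. acc=(acc<<6)|0x1E=0x11E
Byte[18]=B8: continuation. acc=(acc<<6)|0x38=0x47B8
Completed: cp=U+47B8 (starts at byte 16)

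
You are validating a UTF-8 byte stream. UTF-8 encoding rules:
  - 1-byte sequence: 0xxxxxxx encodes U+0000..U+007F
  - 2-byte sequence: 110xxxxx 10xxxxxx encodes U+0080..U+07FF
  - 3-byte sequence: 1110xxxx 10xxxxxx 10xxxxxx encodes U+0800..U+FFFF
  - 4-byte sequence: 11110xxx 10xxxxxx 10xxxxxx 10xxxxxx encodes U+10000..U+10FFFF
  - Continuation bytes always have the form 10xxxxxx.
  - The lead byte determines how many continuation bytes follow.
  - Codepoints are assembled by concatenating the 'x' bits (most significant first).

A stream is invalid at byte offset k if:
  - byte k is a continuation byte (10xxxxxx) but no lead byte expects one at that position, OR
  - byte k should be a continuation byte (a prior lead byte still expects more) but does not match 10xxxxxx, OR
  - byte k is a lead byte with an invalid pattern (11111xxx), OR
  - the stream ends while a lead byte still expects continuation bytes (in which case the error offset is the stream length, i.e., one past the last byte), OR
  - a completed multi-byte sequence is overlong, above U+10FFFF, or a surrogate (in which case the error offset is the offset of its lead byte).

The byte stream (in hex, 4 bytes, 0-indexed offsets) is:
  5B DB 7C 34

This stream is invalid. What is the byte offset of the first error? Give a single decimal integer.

Answer: 2

Derivation:
Byte[0]=5B: 1-byte ASCII. cp=U+005B
Byte[1]=DB: 2-byte lead, need 1 cont bytes. acc=0x1B
Byte[2]=7C: expected 10xxxxxx continuation. INVALID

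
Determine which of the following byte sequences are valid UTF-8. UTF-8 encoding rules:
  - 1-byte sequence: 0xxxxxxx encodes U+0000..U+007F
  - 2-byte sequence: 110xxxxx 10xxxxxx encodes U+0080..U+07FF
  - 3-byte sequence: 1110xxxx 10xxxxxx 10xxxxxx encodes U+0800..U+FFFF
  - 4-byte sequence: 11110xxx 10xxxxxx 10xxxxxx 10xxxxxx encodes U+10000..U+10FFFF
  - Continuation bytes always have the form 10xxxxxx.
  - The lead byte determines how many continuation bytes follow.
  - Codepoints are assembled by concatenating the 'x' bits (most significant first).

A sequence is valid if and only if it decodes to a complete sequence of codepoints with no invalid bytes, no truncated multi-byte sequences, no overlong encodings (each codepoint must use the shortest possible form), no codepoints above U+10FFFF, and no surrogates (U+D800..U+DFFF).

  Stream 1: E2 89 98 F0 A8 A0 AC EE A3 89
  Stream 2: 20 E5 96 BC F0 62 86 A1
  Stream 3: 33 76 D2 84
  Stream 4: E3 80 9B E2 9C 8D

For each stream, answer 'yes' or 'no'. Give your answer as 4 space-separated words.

Answer: yes no yes yes

Derivation:
Stream 1: decodes cleanly. VALID
Stream 2: error at byte offset 5. INVALID
Stream 3: decodes cleanly. VALID
Stream 4: decodes cleanly. VALID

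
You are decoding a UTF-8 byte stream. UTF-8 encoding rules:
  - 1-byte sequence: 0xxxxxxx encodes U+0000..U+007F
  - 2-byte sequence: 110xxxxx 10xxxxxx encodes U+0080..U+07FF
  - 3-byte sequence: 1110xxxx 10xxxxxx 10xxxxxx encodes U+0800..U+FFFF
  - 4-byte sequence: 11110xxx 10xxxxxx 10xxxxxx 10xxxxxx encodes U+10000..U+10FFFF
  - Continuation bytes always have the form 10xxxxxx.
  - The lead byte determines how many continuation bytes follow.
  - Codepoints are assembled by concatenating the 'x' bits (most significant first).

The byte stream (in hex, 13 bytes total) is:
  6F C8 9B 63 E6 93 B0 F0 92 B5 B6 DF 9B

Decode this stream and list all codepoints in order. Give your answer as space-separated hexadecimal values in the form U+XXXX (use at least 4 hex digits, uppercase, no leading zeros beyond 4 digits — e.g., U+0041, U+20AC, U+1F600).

Answer: U+006F U+021B U+0063 U+64F0 U+12D76 U+07DB

Derivation:
Byte[0]=6F: 1-byte ASCII. cp=U+006F
Byte[1]=C8: 2-byte lead, need 1 cont bytes. acc=0x8
Byte[2]=9B: continuation. acc=(acc<<6)|0x1B=0x21B
Completed: cp=U+021B (starts at byte 1)
Byte[3]=63: 1-byte ASCII. cp=U+0063
Byte[4]=E6: 3-byte lead, need 2 cont bytes. acc=0x6
Byte[5]=93: continuation. acc=(acc<<6)|0x13=0x193
Byte[6]=B0: continuation. acc=(acc<<6)|0x30=0x64F0
Completed: cp=U+64F0 (starts at byte 4)
Byte[7]=F0: 4-byte lead, need 3 cont bytes. acc=0x0
Byte[8]=92: continuation. acc=(acc<<6)|0x12=0x12
Byte[9]=B5: continuation. acc=(acc<<6)|0x35=0x4B5
Byte[10]=B6: continuation. acc=(acc<<6)|0x36=0x12D76
Completed: cp=U+12D76 (starts at byte 7)
Byte[11]=DF: 2-byte lead, need 1 cont bytes. acc=0x1F
Byte[12]=9B: continuation. acc=(acc<<6)|0x1B=0x7DB
Completed: cp=U+07DB (starts at byte 11)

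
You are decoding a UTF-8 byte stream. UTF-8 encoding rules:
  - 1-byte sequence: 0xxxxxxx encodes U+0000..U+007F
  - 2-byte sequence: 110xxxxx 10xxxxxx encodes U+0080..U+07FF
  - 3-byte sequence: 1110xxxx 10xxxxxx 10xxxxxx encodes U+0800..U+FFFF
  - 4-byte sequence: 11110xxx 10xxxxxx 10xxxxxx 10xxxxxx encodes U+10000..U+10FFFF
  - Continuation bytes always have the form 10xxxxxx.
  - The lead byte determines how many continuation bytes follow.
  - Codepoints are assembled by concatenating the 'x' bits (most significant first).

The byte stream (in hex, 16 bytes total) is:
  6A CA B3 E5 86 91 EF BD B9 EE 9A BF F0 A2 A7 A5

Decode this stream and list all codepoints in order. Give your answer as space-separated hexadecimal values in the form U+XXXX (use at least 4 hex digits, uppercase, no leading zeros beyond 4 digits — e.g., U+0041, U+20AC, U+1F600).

Byte[0]=6A: 1-byte ASCII. cp=U+006A
Byte[1]=CA: 2-byte lead, need 1 cont bytes. acc=0xA
Byte[2]=B3: continuation. acc=(acc<<6)|0x33=0x2B3
Completed: cp=U+02B3 (starts at byte 1)
Byte[3]=E5: 3-byte lead, need 2 cont bytes. acc=0x5
Byte[4]=86: continuation. acc=(acc<<6)|0x06=0x146
Byte[5]=91: continuation. acc=(acc<<6)|0x11=0x5191
Completed: cp=U+5191 (starts at byte 3)
Byte[6]=EF: 3-byte lead, need 2 cont bytes. acc=0xF
Byte[7]=BD: continuation. acc=(acc<<6)|0x3D=0x3FD
Byte[8]=B9: continuation. acc=(acc<<6)|0x39=0xFF79
Completed: cp=U+FF79 (starts at byte 6)
Byte[9]=EE: 3-byte lead, need 2 cont bytes. acc=0xE
Byte[10]=9A: continuation. acc=(acc<<6)|0x1A=0x39A
Byte[11]=BF: continuation. acc=(acc<<6)|0x3F=0xE6BF
Completed: cp=U+E6BF (starts at byte 9)
Byte[12]=F0: 4-byte lead, need 3 cont bytes. acc=0x0
Byte[13]=A2: continuation. acc=(acc<<6)|0x22=0x22
Byte[14]=A7: continuation. acc=(acc<<6)|0x27=0x8A7
Byte[15]=A5: continuation. acc=(acc<<6)|0x25=0x229E5
Completed: cp=U+229E5 (starts at byte 12)

Answer: U+006A U+02B3 U+5191 U+FF79 U+E6BF U+229E5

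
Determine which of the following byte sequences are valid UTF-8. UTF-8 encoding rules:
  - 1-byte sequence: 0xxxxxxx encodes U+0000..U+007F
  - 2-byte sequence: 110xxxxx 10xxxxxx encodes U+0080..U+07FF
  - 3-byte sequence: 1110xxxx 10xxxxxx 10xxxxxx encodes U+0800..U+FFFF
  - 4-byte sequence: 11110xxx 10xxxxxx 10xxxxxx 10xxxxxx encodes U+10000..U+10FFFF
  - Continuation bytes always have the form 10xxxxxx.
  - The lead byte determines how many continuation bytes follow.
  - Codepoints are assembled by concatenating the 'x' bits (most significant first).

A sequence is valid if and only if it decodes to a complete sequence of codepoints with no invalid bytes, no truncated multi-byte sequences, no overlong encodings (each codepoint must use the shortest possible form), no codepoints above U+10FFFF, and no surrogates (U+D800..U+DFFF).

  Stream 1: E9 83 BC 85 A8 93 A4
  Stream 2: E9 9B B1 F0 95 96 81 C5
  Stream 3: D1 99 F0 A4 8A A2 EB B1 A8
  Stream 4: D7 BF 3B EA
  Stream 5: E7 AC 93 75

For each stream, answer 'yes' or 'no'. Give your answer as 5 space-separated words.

Answer: no no yes no yes

Derivation:
Stream 1: error at byte offset 3. INVALID
Stream 2: error at byte offset 8. INVALID
Stream 3: decodes cleanly. VALID
Stream 4: error at byte offset 4. INVALID
Stream 5: decodes cleanly. VALID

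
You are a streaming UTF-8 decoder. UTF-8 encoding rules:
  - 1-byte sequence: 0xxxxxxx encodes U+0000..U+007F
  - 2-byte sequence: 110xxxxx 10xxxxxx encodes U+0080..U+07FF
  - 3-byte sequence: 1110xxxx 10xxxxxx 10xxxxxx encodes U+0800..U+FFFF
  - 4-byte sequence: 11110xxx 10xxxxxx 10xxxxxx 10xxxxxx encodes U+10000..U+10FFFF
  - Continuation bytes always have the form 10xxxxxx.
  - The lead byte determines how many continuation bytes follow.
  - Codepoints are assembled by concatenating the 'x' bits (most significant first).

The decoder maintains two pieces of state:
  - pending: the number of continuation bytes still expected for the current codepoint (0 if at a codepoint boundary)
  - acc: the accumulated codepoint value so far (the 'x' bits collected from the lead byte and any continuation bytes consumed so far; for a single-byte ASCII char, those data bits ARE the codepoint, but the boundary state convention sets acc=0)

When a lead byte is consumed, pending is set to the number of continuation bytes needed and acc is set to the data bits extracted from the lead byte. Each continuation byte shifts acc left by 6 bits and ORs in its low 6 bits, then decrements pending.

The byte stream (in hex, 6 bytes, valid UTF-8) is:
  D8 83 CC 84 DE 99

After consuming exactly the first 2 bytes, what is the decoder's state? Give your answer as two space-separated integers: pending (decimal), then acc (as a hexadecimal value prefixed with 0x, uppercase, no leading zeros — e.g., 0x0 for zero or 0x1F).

Byte[0]=D8: 2-byte lead. pending=1, acc=0x18
Byte[1]=83: continuation. acc=(acc<<6)|0x03=0x603, pending=0

Answer: 0 0x603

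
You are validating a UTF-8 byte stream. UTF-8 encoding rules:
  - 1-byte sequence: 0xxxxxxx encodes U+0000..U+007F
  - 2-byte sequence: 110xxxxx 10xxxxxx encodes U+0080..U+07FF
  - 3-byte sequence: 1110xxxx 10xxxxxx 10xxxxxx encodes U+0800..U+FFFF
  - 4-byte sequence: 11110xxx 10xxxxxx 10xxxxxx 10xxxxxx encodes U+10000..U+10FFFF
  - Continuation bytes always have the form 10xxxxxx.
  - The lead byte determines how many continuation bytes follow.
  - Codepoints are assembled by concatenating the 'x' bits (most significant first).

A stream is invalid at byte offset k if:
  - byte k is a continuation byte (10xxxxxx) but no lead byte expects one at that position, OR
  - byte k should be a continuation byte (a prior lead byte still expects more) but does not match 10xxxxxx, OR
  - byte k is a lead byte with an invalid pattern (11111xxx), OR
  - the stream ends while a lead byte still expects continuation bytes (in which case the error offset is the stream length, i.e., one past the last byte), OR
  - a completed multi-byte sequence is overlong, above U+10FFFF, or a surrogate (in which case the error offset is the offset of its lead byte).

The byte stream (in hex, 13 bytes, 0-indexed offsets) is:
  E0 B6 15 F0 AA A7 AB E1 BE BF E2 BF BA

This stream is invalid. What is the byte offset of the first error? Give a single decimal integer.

Answer: 2

Derivation:
Byte[0]=E0: 3-byte lead, need 2 cont bytes. acc=0x0
Byte[1]=B6: continuation. acc=(acc<<6)|0x36=0x36
Byte[2]=15: expected 10xxxxxx continuation. INVALID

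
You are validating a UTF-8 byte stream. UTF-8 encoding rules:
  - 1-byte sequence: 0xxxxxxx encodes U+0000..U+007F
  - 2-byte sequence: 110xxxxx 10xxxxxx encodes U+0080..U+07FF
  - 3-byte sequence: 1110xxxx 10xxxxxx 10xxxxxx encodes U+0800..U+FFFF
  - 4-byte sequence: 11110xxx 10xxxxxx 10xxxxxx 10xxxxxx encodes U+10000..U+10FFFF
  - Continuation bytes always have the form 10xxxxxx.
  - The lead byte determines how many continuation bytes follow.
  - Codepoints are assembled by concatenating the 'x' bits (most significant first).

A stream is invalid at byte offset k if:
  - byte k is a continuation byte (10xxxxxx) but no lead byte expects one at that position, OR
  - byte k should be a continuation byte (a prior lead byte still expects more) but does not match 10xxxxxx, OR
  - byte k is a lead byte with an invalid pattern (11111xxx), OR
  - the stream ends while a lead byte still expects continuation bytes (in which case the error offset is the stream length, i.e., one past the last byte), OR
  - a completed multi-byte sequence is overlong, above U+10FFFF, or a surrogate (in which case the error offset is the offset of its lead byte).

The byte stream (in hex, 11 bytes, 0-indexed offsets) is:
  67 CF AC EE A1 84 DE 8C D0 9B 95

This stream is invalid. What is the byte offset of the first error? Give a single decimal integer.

Byte[0]=67: 1-byte ASCII. cp=U+0067
Byte[1]=CF: 2-byte lead, need 1 cont bytes. acc=0xF
Byte[2]=AC: continuation. acc=(acc<<6)|0x2C=0x3EC
Completed: cp=U+03EC (starts at byte 1)
Byte[3]=EE: 3-byte lead, need 2 cont bytes. acc=0xE
Byte[4]=A1: continuation. acc=(acc<<6)|0x21=0x3A1
Byte[5]=84: continuation. acc=(acc<<6)|0x04=0xE844
Completed: cp=U+E844 (starts at byte 3)
Byte[6]=DE: 2-byte lead, need 1 cont bytes. acc=0x1E
Byte[7]=8C: continuation. acc=(acc<<6)|0x0C=0x78C
Completed: cp=U+078C (starts at byte 6)
Byte[8]=D0: 2-byte lead, need 1 cont bytes. acc=0x10
Byte[9]=9B: continuation. acc=(acc<<6)|0x1B=0x41B
Completed: cp=U+041B (starts at byte 8)
Byte[10]=95: INVALID lead byte (not 0xxx/110x/1110/11110)

Answer: 10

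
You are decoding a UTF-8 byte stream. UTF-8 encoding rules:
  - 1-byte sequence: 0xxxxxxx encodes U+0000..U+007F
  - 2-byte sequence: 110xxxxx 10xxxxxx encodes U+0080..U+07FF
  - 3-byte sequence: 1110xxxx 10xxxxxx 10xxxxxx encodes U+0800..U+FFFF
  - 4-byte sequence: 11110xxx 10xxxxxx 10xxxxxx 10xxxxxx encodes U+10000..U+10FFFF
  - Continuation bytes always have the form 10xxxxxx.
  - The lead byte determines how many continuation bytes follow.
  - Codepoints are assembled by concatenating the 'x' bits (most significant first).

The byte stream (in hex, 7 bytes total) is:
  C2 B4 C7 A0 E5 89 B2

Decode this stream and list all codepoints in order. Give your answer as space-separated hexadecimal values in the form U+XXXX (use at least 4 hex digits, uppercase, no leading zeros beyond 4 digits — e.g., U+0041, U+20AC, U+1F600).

Byte[0]=C2: 2-byte lead, need 1 cont bytes. acc=0x2
Byte[1]=B4: continuation. acc=(acc<<6)|0x34=0xB4
Completed: cp=U+00B4 (starts at byte 0)
Byte[2]=C7: 2-byte lead, need 1 cont bytes. acc=0x7
Byte[3]=A0: continuation. acc=(acc<<6)|0x20=0x1E0
Completed: cp=U+01E0 (starts at byte 2)
Byte[4]=E5: 3-byte lead, need 2 cont bytes. acc=0x5
Byte[5]=89: continuation. acc=(acc<<6)|0x09=0x149
Byte[6]=B2: continuation. acc=(acc<<6)|0x32=0x5272
Completed: cp=U+5272 (starts at byte 4)

Answer: U+00B4 U+01E0 U+5272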